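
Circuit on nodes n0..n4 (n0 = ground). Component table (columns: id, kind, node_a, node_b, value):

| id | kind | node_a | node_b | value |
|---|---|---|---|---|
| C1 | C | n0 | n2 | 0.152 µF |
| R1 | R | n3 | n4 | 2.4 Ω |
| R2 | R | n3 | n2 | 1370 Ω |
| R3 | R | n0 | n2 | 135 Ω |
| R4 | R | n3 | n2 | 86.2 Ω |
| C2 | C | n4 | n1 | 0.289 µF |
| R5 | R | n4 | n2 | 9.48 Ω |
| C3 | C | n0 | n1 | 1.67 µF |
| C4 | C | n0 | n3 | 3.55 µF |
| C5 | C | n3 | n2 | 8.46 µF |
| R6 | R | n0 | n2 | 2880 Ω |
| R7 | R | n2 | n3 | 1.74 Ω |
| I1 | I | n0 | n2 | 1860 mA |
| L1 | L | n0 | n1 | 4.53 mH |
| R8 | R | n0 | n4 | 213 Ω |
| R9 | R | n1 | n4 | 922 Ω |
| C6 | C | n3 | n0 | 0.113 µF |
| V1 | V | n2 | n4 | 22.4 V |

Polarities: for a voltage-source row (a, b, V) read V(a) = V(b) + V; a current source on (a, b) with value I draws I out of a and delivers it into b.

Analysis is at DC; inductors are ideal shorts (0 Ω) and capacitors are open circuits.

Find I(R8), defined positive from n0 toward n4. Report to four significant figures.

-0.5850 A

MNA unknowns: 4 node voltages V₁..V_4 plus 2 source currents (L1, V1)
C1: Y=0.000 on G[0,2]
R1: Y=0.4167 on G[3,4]
R2: Y=0.0007299 on G[3,2]
R3: Y=0.007407 on G[0,2]
R4: Y=0.01160 on G[3,2]
C2: Y=0.000 on G[4,1]
R5: Y=0.1055 on G[4,2]
C3: Y=0.000 on G[0,1]
C4: Y=0.000 on G[0,3]
C5: Y=0.000 on G[3,2]
R6: Y=0.0003472 on G[0,2]
R7: Y=0.5747 on G[2,3]
I1: z[0]−=1.86, z[2]+=1.86
L1: row V0−V1=0, i_L1 at 0,1
R8: Y=0.004695 on G[0,4]
R9: Y=0.001085 on G[1,4]
C6: Y=0.000 on G[3,0]
V1: row V2−V4=22.4, i_V1 at 2,4
solve → V1=0.000, V2=147.0, V3=137.7, V4=124.6
aux → i_L1=-0.1351, i_V1=-7.102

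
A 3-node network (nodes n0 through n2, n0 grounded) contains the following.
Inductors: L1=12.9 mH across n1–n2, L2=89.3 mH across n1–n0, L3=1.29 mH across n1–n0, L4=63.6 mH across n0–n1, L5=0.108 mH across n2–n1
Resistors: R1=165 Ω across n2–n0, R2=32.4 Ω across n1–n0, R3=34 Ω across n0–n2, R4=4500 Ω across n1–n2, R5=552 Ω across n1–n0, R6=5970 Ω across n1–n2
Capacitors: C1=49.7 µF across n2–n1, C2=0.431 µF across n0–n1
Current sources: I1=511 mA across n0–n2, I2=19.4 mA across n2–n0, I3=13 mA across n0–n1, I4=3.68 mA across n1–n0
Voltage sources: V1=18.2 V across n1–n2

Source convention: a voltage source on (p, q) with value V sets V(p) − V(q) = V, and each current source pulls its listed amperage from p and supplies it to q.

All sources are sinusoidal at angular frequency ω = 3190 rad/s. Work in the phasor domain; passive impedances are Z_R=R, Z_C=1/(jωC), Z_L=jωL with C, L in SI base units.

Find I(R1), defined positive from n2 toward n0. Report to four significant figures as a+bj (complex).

Apply KCL at each of the 2 non-ground nodes and solve the resulting linear system.
Node n1: branches {L1, R2, L2, C1, C2, I3, I4, L3, R4, R5, R6, L4, L5, V1} → V_1 = 1.163+4.268j
Node n2: branches {L1, R1, C1, I1, I2, R3, R4, R6, L5, V1} → V_2 = -17.04+4.268j
Source currents: i(V1)=-1.103+50.54j

-0.1033+0.02587j A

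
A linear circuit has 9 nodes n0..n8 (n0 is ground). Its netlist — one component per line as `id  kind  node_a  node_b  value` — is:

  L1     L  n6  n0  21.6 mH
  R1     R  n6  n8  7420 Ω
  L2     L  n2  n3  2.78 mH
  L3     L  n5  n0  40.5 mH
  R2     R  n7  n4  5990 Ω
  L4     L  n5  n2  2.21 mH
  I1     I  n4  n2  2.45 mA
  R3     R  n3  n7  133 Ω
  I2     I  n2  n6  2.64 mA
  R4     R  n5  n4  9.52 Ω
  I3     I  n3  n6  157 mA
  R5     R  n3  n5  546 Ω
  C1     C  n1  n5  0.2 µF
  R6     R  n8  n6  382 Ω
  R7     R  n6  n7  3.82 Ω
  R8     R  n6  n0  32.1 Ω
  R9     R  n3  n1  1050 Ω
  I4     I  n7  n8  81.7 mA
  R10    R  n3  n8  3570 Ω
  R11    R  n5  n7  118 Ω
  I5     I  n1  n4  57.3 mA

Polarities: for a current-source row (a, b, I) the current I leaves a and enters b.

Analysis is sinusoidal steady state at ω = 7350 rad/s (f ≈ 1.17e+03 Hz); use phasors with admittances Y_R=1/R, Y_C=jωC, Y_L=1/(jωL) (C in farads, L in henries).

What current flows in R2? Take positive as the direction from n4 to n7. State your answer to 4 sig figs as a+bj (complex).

-0.001237-4.971e-05j A

MNA unknowns: 8 node voltages V₁..V_8
L1: Y=0.000-0.006299j on G[6,0]
R1: Y=0.0001348+0.000j on G[6,8]
L2: Y=0.000-0.04894j on G[2,3]
L3: Y=0.000-0.003359j on G[5,0]
R2: Y=0.0001669+0.000j on G[7,4]
L4: Y=0.000-0.06156j on G[5,2]
I1: z[4]−=0.00245, z[2]+=0.00245
R3: Y=0.007519+0.000j on G[3,7]
I2: z[2]−=0.00264, z[6]+=0.00264
R4: Y=0.1050+0.000j on G[5,4]
I3: z[3]−=0.157, z[6]+=0.157
R5: Y=0.001832+0.000j on G[3,5]
C1: Y=0.000+0.001470j on G[1,5]
R6: Y=0.002618+0.000j on G[8,6]
R7: Y=0.2618+0.000j on G[6,7]
R8: Y=0.03115+0.000j on G[6,0]
R9: Y=0.0009524+0.000j on G[3,1]
I4: z[7]−=0.0817, z[8]+=0.0817
R10: Y=0.0002801+0.000j on G[3,8]
R11: Y=0.008475+0.000j on G[5,7]
I5: z[1]−=0.0573, z[4]+=0.0573
solve → V1=-28.34+26.31j, V2=-9.490-2.607j, V3=-10.73-4.300j, V4=-7.969-1.258j, V5=-8.503-1.259j, V6=0.3085-0.8546j, V7=-0.5577-0.9604j, V8=26.23-1.173j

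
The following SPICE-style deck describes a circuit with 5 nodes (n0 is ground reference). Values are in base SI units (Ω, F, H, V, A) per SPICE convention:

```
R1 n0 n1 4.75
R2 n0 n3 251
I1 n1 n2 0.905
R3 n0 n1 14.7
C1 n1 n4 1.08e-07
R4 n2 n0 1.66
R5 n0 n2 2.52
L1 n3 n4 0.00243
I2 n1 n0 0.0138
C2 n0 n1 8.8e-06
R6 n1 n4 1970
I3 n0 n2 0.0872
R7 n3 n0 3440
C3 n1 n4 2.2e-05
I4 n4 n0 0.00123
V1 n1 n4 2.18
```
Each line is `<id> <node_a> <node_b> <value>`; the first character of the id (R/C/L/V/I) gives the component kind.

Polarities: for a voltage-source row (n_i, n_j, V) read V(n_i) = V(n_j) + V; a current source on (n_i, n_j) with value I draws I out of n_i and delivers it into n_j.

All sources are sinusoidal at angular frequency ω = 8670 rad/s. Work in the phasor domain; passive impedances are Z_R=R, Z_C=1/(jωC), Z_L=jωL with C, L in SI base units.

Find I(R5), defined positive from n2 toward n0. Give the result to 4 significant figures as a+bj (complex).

0.3940+0.000j A

Apply KCL at each of the 4 non-ground nodes and solve the resulting linear system.
Node n1: branches {R1, I1, R3, C1, I2, C2, R6, C3, V1} → V_1 = -3.005+0.8037j
Node n2: branches {I1, R4, R5, I3} → V_2 = 0.9930+0.000j
Node n3: branches {R2, L1, R7} → V_3 = -5.071+1.260j
Node n4: branches {C1, L1, R6, C3, I4, V1} → V_4 = -5.185+0.8037j
Source currents: i(V1)=-0.02156-0.4125j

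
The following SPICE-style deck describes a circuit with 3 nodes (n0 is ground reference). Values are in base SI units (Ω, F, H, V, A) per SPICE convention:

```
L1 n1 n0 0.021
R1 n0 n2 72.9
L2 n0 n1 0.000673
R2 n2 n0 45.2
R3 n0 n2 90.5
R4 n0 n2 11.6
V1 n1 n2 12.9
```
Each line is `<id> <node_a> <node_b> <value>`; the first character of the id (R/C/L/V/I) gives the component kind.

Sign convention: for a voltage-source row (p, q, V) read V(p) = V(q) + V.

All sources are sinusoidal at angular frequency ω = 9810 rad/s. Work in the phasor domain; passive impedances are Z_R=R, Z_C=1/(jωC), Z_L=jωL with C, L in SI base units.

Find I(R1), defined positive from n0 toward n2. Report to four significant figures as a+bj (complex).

Apply KCL at each of the 2 non-ground nodes and solve the resulting linear system.
Node n1: branches {L1, L2, V1} → V_1 = 5.422+6.367j
Node n2: branches {R1, R2, R3, R4, V1} → V_2 = -7.478+6.367j
Source currents: i(V1)=-0.9954+0.8475j

0.1026-0.08735j A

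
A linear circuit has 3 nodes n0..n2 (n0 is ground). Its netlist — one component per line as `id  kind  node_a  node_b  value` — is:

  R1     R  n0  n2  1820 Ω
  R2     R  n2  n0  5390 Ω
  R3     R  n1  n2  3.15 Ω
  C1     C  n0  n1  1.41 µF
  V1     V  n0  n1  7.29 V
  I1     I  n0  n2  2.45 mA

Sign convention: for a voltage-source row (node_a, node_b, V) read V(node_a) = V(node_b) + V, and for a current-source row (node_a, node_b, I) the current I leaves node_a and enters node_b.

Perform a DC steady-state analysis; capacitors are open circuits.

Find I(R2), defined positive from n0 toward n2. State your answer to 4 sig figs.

0.001348 A

Apply KCL at each of the 2 non-ground nodes and solve the resulting linear system.
Node n1: branches {R3, C1, V1} → V_1 = -7.290
Node n2: branches {R1, R2, R3, I1} → V_2 = -7.265
Source currents: i(V1)=-0.007790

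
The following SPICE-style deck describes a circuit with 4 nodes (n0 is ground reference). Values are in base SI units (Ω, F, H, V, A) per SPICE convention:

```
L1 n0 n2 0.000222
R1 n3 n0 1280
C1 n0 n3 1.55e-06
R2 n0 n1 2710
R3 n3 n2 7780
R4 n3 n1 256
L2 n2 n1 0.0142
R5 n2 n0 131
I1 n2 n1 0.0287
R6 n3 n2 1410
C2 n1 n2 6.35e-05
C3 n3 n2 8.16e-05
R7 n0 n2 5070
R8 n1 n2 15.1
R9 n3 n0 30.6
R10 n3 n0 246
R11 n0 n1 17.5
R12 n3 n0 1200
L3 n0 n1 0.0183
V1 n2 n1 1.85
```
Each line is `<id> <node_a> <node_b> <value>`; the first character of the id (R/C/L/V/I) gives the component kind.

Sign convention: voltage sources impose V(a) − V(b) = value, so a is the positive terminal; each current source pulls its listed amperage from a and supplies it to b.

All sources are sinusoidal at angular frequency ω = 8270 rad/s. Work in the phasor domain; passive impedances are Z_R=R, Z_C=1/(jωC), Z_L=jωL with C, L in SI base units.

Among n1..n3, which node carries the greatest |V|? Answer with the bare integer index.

1

Element admittances at ω=8270 rad/s:
  Y(L1) = 0.000-0.5447j S between n0,n2
  Y(R1) = 0.0007813+0.000j S between n3,n0
  Y(C1) = 0.000+0.01282j S between n0,n3
  Y(R2) = 0.0003690+0.000j S between n0,n1
  Y(R3) = 0.0001285+0.000j S between n3,n2
  Y(R4) = 0.003906+0.000j S between n3,n1
  Y(L2) = 0.000-0.008515j S between n2,n1
  Y(R5) = 0.007634+0.000j S between n2,n0
  I1: injects 0.0287 A into n1 (from n2)
  Y(R6) = 0.0007092+0.000j S between n3,n2
  Y(C2) = 0.000+0.5251j S between n1,n2
  Y(C3) = 0.000+0.6748j S between n3,n2
  Y(R7) = 0.0001972+0.000j S between n0,n2
  Y(R8) = 0.06623+0.000j S between n1,n2
  Y(R9) = 0.03268+0.000j S between n3,n0
  Y(R10) = 0.004065+0.000j S between n3,n0
  Y(R11) = 0.05714+0.000j S between n0,n1
  Y(R12) = 0.0008333+0.000j S between n3,n0
  Y(L3) = 0.000-0.006608j S between n0,n1
  V1: constraint V(n2)−V(n1) = 1.85
Assemble and solve the 4×4 MNA system:
  V(n1)=-1.791+0.1873j  V(n2)=0.05916+0.1873j  V(n3)=0.04701+0.1968j
  i(V1)=-0.2602-0.9332j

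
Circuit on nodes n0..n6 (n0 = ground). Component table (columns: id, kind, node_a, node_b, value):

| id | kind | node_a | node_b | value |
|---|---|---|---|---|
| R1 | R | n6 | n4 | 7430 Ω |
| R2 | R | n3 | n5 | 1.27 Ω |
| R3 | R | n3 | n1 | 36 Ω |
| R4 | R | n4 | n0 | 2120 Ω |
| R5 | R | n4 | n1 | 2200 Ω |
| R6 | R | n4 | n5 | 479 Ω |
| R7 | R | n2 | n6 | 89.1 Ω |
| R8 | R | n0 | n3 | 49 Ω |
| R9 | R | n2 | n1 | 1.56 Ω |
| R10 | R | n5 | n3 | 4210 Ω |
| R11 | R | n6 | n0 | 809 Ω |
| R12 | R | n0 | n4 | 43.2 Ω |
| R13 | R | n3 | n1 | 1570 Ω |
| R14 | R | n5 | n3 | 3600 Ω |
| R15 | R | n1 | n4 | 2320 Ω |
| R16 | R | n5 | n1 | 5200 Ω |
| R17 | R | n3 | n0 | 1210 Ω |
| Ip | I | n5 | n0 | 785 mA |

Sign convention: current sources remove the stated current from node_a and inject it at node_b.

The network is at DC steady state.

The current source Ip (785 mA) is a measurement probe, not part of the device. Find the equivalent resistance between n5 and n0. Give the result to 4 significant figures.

R_eq = 41.18 Ω

MNA unknowns: 6 node voltages V₁..V_6
R1: Y=0.0001346 on G[6,4]
R2: Y=0.7874 on G[3,5]
R3: Y=0.02778 on G[3,1]
R4: Y=0.0004717 on G[4,0]
R5: Y=0.0004545 on G[4,1]
R6: Y=0.002088 on G[4,5]
R7: Y=0.01122 on G[2,6]
R8: Y=0.02041 on G[0,3]
R9: Y=0.6410 on G[2,1]
R10: Y=0.0002375 on G[5,3]
R11: Y=0.001236 on G[6,0]
R12: Y=0.02315 on G[0,4]
R13: Y=0.0006369 on G[3,1]
R14: Y=0.0002778 on G[5,3]
R15: Y=0.0004310 on G[1,4]
R16: Y=0.0001923 on G[5,1]
R17: Y=0.0008264 on G[3,0]
Ip: z[5]−=0.785, z[0]+=0.785
solve → V1=-29.38, V2=-29.32, V3=-31.41, V4=-3.630, V5=-32.33, V6=-26.17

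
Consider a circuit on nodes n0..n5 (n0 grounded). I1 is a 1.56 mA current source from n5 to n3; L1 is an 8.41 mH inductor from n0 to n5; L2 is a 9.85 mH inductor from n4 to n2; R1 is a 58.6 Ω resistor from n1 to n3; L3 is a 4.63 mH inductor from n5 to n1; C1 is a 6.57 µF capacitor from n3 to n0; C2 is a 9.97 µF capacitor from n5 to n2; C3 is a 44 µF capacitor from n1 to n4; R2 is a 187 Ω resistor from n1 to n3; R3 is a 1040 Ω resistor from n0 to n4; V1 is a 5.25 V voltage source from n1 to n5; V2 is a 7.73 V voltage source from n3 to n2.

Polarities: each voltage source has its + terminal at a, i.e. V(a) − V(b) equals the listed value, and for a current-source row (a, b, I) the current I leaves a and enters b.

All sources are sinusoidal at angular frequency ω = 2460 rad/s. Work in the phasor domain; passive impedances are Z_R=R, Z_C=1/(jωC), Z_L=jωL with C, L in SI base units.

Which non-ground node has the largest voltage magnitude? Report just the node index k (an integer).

3

MNA unknowns: 5 node voltages V₁..V_5 plus 2 source currents (V1, V2)
I1: z[5]−=0.00156, z[3]+=0.00156
L1: Y=0.000-0.04834j on G[0,5]
L2: Y=0.000-0.04127j on G[4,2]
R1: Y=0.01706+0.000j on G[1,3]
L3: Y=0.000-0.08780j on G[5,1]
C1: Y=0.000+0.01616j on G[3,0]
C2: Y=0.000+0.02453j on G[5,2]
C3: Y=0.000+0.1082j on G[1,4]
R2: Y=0.005348+0.000j on G[1,3]
R3: Y=0.0009615+0.000j on G[0,4]
V1: row V1−V5=5.25, i_V1 at 1,5
V2: row V3−V2=7.73, i_V2 at 3,2
solve → V1=14.34-8.273j, V2=19.34-24.07j, V3=27.07-24.07j, V4=11.23+1.625j, V5=9.085-8.273j
aux → i_V1=-0.7858-0.2298j, i_V2=-0.6730-0.08346j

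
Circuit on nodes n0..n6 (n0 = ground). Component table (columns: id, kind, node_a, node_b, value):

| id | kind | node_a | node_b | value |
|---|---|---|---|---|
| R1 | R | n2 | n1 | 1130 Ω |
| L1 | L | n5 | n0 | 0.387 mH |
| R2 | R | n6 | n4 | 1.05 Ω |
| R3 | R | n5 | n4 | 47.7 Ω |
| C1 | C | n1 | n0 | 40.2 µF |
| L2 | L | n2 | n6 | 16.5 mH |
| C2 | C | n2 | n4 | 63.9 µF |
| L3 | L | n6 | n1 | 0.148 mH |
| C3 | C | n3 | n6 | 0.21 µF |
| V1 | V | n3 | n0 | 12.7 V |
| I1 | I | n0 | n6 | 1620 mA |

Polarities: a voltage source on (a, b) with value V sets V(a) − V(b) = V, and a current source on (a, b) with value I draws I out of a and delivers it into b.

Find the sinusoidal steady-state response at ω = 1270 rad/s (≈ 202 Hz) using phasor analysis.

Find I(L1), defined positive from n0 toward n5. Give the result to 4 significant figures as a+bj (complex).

-0.2157+0.5589j A

MNA unknowns: 6 node voltages V₁..V_6 plus 1 source current (V1)
R1: Y=0.0008850+0.000j on G[2,1]
L1: Y=0.000-2.035j on G[5,0]
R2: Y=0.9524+0.000j on G[6,4]
R3: Y=0.02096+0.000j on G[5,4]
C1: Y=0.000+0.05105j on G[1,0]
L2: Y=0.000-0.04772j on G[2,6]
C2: Y=0.000+0.08115j on G[2,4]
L3: Y=0.000-5.320j on G[6,1]
C3: Y=0.000+0.0002667j on G[3,6]
V1: row V3−V0=12.7, i_V1 at 3,0
I1: z[0]−=1.62, z[6]+=1.62
solve → V1=10.96-27.37j, V2=10.10-25.80j, V3=12.70+0.000j, V4=10.56-26.55j, V5=0.2747+0.1060j, V6=10.85-27.10j
aux → i_V1=0.007228-0.0004927j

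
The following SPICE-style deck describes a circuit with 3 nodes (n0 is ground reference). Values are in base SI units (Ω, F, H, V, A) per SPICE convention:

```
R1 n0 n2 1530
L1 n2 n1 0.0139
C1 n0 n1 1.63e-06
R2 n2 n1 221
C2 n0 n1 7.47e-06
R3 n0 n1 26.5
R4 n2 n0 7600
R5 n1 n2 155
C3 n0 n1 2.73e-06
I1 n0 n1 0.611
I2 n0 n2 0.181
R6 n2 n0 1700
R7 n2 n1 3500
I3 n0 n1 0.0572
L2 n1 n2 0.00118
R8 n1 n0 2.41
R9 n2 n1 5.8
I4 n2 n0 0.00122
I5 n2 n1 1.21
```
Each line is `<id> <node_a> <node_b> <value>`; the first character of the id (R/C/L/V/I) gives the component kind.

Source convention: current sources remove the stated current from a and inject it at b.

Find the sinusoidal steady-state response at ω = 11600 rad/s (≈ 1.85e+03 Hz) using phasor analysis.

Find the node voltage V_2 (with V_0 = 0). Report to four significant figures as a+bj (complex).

-2.990-2.532j V

Element admittances at ω=11600 rad/s:
  Y(R1) = 0.0006536+0.000j S between n0,n2
  Y(L1) = 0.000-0.006202j S between n2,n1
  Y(C1) = 0.000+0.01891j S between n0,n1
  Y(R2) = 0.004525+0.000j S between n2,n1
  Y(C2) = 0.000+0.08665j S between n0,n1
  Y(R3) = 0.03774+0.000j S between n0,n1
  Y(R4) = 0.0001316+0.000j S between n2,n0
  Y(R5) = 0.006452+0.000j S between n1,n2
  Y(C3) = 0.000+0.03167j S between n0,n1
  I1: injects 0.611 A into n1 (from n0)
  I2: injects 0.181 A into n2 (from n0)
  Y(R6) = 0.0005882+0.000j S between n2,n0
  Y(R7) = 0.0002857+0.000j S between n2,n1
  I3: injects 0.0572 A into n1 (from n0)
  Y(L2) = 0.000-0.07306j S between n1,n2
  Y(R8) = 0.4149+0.000j S between n1,n0
  Y(R9) = 0.1724+0.000j S between n2,n1
  I4: injects 0.00122 A into n0 (from n2)
  I5: injects 1.21 A into n1 (from n2)
Assemble and solve the 2×2 MNA system:
  V(n1)=1.726-0.5156j  V(n2)=-2.990-2.532j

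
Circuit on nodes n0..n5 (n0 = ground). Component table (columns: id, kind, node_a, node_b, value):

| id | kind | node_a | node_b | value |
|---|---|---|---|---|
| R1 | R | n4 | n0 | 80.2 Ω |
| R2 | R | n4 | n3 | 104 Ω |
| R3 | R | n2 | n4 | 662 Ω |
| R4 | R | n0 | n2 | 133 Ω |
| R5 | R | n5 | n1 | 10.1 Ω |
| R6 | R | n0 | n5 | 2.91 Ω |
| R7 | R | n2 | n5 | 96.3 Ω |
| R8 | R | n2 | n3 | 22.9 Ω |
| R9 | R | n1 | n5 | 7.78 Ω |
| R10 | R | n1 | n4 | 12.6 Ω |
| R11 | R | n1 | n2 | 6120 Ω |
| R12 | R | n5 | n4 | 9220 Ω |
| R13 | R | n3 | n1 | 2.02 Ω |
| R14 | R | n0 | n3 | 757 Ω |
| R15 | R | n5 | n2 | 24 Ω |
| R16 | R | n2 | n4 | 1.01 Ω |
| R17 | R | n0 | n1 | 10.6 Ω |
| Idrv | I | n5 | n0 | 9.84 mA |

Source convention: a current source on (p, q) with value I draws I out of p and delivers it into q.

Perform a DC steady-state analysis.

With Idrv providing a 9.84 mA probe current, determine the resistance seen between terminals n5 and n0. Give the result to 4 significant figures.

R_eq = 2.351 Ω

Apply KCL at each of the 5 non-ground nodes and solve the resulting linear system.
Node n1: branches {R5, R9, R10, R11, R13, R17} → V_1 = -0.01633
Node n2: branches {R3, R4, R7, R8, R11, R15, R16} → V_2 = -0.01657
Node n3: branches {R2, R8, R13, R14} → V_3 = -0.01631
Node n4: branches {R1, R2, R3, R10, R12, R16} → V_4 = -0.01636
Node n5: branches {R5, R6, R7, R9, R12, R15, Idrv} → V_5 = -0.02313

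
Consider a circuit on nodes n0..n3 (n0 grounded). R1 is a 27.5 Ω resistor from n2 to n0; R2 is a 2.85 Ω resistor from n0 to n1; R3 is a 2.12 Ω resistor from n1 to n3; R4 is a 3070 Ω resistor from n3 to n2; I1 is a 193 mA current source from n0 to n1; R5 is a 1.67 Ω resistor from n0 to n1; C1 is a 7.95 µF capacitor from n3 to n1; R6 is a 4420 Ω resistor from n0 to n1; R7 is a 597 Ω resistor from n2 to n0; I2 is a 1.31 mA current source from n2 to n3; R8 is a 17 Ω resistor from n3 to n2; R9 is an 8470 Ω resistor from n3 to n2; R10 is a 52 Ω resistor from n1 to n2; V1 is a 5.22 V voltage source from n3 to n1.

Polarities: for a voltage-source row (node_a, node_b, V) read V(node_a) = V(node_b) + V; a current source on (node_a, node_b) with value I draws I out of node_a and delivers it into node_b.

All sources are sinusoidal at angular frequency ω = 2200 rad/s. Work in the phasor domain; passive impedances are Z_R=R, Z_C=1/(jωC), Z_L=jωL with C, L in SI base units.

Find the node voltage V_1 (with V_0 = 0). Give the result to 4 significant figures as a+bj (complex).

0.09476+0.000j V

Element admittances at ω=2200 rad/s:
  Y(R1) = 0.03636+0.000j S between n2,n0
  Y(R2) = 0.3509+0.000j S between n0,n1
  Y(R3) = 0.4717+0.000j S between n1,n3
  Y(R4) = 0.0003257+0.000j S between n3,n2
  I1: injects 0.193 A into n1 (from n0)
  Y(R5) = 0.5988+0.000j S between n0,n1
  Y(C1) = 0.000+0.01749j S between n3,n1
  Y(R6) = 0.0002262+0.000j S between n0,n1
  Y(R7) = 0.001675+0.000j S between n2,n0
  I2: injects 0.00131 A into n3 (from n2)
  Y(R8) = 0.05882+0.000j S between n3,n2
  Y(R9) = 0.0001181+0.000j S between n3,n2
  Y(R10) = 0.01923+0.000j S between n1,n2
  V1: constraint V(n3)−V(n1) = 5.22
Assemble and solve the 4×4 MNA system:
  V(n1)=0.09476+0.000j  V(n2)=2.707+0.000j  V(n3)=5.315+0.000j
  i(V1)=-2.615-0.09130j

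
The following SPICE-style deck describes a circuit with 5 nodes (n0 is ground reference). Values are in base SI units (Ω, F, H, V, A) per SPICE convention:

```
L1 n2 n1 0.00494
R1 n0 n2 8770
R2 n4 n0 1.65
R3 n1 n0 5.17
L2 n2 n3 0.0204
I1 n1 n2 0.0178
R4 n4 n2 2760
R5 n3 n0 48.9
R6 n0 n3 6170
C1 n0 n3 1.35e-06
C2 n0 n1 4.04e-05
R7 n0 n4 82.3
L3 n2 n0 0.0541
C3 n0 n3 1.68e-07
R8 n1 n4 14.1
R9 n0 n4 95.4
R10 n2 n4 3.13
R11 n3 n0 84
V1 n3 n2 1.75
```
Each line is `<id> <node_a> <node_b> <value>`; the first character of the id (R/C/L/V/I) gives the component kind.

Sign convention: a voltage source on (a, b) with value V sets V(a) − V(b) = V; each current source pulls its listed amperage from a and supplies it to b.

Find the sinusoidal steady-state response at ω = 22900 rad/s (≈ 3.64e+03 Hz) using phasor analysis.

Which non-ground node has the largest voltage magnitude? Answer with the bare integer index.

3

Apply KCL at each of the 4 non-ground nodes and solve the resulting linear system.
Node n1: branches {L1, R3, I1, C2, R8} → V_1 = -0.01017+0.02298j
Node n2: branches {L1, R1, L2, I1, R4, L3, R10, V1} → V_2 = -0.1772-0.2212j
Node n3: branches {L2, R5, R6, C1, C3, R11, V1} → V_3 = 1.573-0.2212j
Node n4: branches {R2, R4, R7, R8, R9, R10} → V_4 = -0.05631-0.06781j
Source currents: i(V1)=-0.05883-0.04373j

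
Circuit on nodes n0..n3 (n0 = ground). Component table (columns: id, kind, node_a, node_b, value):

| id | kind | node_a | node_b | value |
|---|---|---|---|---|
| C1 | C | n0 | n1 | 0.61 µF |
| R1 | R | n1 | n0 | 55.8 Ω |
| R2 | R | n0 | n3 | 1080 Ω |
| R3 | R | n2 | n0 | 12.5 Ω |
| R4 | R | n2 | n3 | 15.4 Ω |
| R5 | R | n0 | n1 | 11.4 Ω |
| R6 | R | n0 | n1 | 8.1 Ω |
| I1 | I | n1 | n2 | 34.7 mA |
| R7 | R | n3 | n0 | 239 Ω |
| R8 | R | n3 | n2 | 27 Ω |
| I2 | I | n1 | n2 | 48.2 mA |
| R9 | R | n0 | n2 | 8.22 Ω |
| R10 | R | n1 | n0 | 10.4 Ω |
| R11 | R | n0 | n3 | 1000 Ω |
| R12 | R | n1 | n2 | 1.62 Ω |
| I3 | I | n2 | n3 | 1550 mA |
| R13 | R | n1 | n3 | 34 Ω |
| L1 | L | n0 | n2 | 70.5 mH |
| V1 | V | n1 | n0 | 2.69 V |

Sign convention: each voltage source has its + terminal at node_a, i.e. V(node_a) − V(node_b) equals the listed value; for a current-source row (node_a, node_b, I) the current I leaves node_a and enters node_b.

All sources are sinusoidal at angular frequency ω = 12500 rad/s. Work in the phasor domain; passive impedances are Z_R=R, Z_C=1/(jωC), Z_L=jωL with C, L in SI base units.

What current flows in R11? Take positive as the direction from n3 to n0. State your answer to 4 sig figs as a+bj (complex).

MNA unknowns: 3 node voltages V₁..V_3 plus 1 source current (V1)
C1: Y=0.000+0.007625j on G[0,1]
R1: Y=0.01792+0.000j on G[1,0]
R2: Y=0.0009259+0.000j on G[0,3]
R3: Y=0.08000+0.000j on G[2,0]
R4: Y=0.06494+0.000j on G[2,3]
R5: Y=0.08772+0.000j on G[0,1]
R6: Y=0.1235+0.000j on G[0,1]
I1: z[1]−=0.0347, z[2]+=0.0347
R7: Y=0.004184+0.000j on G[3,0]
R8: Y=0.03704+0.000j on G[3,2]
I2: z[1]−=0.0482, z[2]+=0.0482
R9: Y=0.1217+0.000j on G[0,2]
R10: Y=0.09615+0.000j on G[1,0]
R11: Y=0.001000+0.000j on G[0,3]
R12: Y=0.6173+0.000j on G[1,2]
I3: z[2]−=1.55, z[3]+=1.55
R13: Y=0.02941+0.000j on G[1,3]
L1: Y=0.000-0.001135j on G[0,2]
V1: row V1−V0=2.69, i_V1 at 1,0
solve → V1=2.690+0.000j, V2=1.658+0.002226j, V3=13.08+0.001651j
aux → i_V1=-1.289-0.01909j

0.01308+1.651e-06j A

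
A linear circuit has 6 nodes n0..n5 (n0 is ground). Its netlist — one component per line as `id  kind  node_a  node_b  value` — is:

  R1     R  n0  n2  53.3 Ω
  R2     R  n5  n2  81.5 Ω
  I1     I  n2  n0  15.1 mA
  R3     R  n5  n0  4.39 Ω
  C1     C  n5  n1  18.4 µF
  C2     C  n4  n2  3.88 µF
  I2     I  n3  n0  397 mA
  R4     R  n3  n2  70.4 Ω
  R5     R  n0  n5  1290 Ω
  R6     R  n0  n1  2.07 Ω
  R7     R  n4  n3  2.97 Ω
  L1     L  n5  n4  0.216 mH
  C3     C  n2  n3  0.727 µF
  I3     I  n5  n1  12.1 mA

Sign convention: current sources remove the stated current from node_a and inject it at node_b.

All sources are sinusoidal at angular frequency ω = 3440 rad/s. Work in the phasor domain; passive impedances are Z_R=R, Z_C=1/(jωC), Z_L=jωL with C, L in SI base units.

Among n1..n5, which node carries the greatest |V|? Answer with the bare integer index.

Apply KCL at each of the 5 non-ground nodes and solve the resulting linear system.
Node n1: branches {C1, R6, I3} → V_1 = -0.05412-0.1969j
Node n2: branches {R1, R2, I1, C2, R4, C3} → V_2 = -1.608+0.1064j
Node n3: branches {I2, R4, R7, C3} → V_3 = -2.691+0.1310j
Node n4: branches {C2, R7, L1} → V_4 = -1.558+0.1240j
Node n5: branches {R2, R3, C1, R5, L1, I3} → V_5 = -1.557+0.4074j

3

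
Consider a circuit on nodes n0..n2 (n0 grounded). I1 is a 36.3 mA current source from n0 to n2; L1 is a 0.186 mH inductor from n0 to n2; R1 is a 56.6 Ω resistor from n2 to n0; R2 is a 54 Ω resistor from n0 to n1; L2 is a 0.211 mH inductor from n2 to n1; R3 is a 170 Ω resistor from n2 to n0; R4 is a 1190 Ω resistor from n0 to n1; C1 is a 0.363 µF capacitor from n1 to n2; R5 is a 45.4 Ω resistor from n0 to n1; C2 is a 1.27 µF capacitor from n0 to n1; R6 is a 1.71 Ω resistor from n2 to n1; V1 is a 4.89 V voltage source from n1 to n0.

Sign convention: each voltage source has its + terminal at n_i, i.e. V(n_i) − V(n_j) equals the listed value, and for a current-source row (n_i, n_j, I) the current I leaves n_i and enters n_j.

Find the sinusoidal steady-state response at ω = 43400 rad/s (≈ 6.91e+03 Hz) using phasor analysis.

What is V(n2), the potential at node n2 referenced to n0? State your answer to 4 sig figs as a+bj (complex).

Element admittances at ω=43400 rad/s:
  I1: injects 0.0363 A into n2 (from n0)
  Y(L1) = 0.000-0.1239j S between n0,n2
  Y(R1) = 0.01767+0.000j S between n2,n0
  Y(R2) = 0.01852+0.000j S between n0,n1
  Y(L2) = 0.000-0.1092j S between n2,n1
  Y(R3) = 0.005882+0.000j S between n2,n0
  Y(R4) = 0.0008403+0.000j S between n0,n1
  Y(C1) = 0.000+0.01575j S between n1,n2
  Y(R5) = 0.02203+0.000j S between n0,n1
  Y(C2) = 0.000+0.05512j S between n0,n1
  Y(R6) = 0.5848+0.000j S between n2,n1
  V1: constraint V(n1)−V(n0) = 4.89
Assemble and solve the 3×3 MNA system:
  V(n1)=4.890+0.000j  V(n2)=4.460+0.8420j
  i(V1)=-0.3754+0.2631j

4.460+0.8420j V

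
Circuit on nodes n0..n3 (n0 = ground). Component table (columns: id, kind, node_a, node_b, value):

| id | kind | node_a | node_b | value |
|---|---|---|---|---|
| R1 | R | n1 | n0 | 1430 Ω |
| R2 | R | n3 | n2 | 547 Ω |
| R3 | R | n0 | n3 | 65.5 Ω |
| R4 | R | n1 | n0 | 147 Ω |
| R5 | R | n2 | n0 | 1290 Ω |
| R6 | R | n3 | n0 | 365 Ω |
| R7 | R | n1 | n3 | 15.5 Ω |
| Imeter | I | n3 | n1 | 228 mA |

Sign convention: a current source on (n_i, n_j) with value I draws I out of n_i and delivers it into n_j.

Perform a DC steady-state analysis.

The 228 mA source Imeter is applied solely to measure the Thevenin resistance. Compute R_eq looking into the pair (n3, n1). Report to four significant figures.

MNA unknowns: 3 node voltages V₁..V_3
R1: Y=0.0006993 on G[1,0]
R2: Y=0.001828 on G[3,2]
R3: Y=0.01527 on G[0,3]
R4: Y=0.006803 on G[1,0]
R5: Y=0.0007752 on G[2,0]
R6: Y=0.002740 on G[3,0]
R7: Y=0.06452 on G[1,3]
Imeter: z[3]−=0.228, z[1]+=0.228
solve → V1=2.324, V2=-0.6600, V3=-0.9398

R_eq = 14.31 Ω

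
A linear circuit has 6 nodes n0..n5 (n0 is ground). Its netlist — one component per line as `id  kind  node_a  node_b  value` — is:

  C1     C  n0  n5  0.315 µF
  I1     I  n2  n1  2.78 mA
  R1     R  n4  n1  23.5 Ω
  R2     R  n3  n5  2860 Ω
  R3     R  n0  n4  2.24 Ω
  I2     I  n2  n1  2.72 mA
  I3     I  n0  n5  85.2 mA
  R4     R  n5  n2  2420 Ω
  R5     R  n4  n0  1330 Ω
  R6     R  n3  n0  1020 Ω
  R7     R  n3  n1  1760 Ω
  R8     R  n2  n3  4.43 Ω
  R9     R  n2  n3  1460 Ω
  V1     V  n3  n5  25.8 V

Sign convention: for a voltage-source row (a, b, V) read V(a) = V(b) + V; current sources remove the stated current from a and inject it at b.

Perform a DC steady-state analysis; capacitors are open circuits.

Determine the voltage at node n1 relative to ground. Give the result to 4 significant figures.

0.8859 V

MNA unknowns: 5 node voltages V₁..V_5 plus 1 source current (V1)
C1: Y=0.000 on G[0,5]
I1: z[2]−=0.00278, z[1]+=0.00278
R1: Y=0.04255 on G[4,1]
R2: Y=0.0003497 on G[3,5]
R3: Y=0.4464 on G[0,4]
I2: z[2]−=0.00272, z[1]+=0.00272
I3: z[0]−=0.0852, z[5]+=0.0852
R4: Y=0.0004132 on G[5,2]
R5: Y=0.0007519 on G[4,0]
R6: Y=0.0009804 on G[3,0]
R7: Y=0.0005682 on G[3,1]
R8: Y=0.2257 on G[2,3]
R9: Y=0.0006849 on G[2,3]
V1: row V3−V5=25.8, i_V1 at 3,5
solve → V1=0.8859, V2=51.72, V3=51.79, V4=0.07698, V5=25.99
aux → i_V1=-0.1049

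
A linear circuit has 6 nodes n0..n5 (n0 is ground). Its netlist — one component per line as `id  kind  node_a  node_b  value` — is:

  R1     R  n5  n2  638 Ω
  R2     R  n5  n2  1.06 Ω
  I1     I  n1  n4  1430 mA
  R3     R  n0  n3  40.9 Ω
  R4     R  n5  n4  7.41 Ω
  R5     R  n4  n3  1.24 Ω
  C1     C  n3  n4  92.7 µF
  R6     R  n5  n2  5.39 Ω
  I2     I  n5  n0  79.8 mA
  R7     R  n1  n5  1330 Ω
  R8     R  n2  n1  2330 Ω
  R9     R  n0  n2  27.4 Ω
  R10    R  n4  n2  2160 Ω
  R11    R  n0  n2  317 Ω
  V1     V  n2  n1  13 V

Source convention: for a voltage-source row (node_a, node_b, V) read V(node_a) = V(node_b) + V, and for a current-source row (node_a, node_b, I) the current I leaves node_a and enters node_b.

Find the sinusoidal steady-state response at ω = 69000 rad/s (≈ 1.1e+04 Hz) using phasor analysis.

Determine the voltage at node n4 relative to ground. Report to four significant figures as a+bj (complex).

Element admittances at ω=69000 rad/s:
  Y(R1) = 0.001567+0.000j S between n5,n2
  Y(R2) = 0.9434+0.000j S between n5,n2
  I1: injects 1.43 A into n4 (from n1)
  Y(R3) = 0.02445+0.000j S between n0,n3
  Y(R4) = 0.1350+0.000j S between n5,n4
  Y(R5) = 0.8065+0.000j S between n4,n3
  Y(C1) = 0.000+6.396j S between n3,n4
  Y(R6) = 0.1855+0.000j S between n5,n2
  I2: injects 0.0798 A into n0 (from n5)
  Y(R7) = 0.0007519+0.000j S between n1,n5
  Y(R8) = 0.0004292+0.000j S between n2,n1
  Y(R9) = 0.03650+0.000j S between n0,n2
  Y(R10) = 0.0004630+0.000j S between n4,n2
  Y(R11) = 0.003155+0.000j S between n0,n2
  V1: constraint V(n2)−V(n1) = 13
Assemble and solve the 6×6 MNA system:
  V(n1)=-18.31-0.006818j  V(n2)=-5.309-0.006818j  V(n3)=5.345+0.01106j  V(n4)=5.348-0.009051j  V(n5)=-4.244-0.007056j
  i(V1)=1.414+1.790e-07j

5.348-0.009051j V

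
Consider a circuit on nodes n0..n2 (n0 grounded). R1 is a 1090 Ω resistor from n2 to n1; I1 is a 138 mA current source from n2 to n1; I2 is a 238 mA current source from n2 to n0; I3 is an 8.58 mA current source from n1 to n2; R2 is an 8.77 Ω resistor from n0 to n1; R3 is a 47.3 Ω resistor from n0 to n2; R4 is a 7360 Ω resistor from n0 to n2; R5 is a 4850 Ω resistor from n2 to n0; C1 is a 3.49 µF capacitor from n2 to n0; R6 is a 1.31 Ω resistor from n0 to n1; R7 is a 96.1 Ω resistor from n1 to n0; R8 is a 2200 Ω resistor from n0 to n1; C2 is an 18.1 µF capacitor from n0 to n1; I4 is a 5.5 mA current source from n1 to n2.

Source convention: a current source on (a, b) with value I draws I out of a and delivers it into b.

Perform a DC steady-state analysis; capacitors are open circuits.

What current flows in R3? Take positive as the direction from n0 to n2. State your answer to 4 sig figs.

0.3415 A

MNA unknowns: 2 node voltages V₁..V_2
R1: Y=0.0009174 on G[2,1]
I1: z[2]−=0.138, z[1]+=0.138
I2: z[2]−=0.238, z[0]+=0.238
I3: z[1]−=0.00858, z[2]+=0.00858
R2: Y=0.1140 on G[0,1]
R3: Y=0.02114 on G[0,2]
R4: Y=0.0001359 on G[0,2]
R5: Y=0.0002062 on G[2,0]
C1: Y=0.000 on G[2,0]
R6: Y=0.7634 on G[0,1]
R7: Y=0.01041 on G[1,0]
R8: Y=0.0004545 on G[0,1]
C2: Y=0.000 on G[0,1]
I4: z[1]−=0.0055, z[2]+=0.0055
solve → V1=0.1227, V2=-16.15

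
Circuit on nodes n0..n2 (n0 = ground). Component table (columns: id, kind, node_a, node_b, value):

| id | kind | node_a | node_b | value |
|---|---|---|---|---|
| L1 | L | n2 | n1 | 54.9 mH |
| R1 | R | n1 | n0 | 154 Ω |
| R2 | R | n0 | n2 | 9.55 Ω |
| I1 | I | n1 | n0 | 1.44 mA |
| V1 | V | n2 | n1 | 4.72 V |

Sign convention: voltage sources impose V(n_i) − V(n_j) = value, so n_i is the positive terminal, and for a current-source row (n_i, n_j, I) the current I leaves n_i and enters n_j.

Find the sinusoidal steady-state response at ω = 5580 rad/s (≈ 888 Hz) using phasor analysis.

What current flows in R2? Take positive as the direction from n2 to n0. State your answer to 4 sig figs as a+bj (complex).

0.02750+0.000j A

Element admittances at ω=5580 rad/s:
  Y(L1) = 0.000-0.003264j S between n2,n1
  Y(R1) = 0.006494+0.000j S between n1,n0
  Y(R2) = 0.1047+0.000j S between n0,n2
  I1: injects 0.00144 A into n0 (from n1)
  V1: constraint V(n2)−V(n1) = 4.72
Assemble and solve the 3×3 MNA system:
  V(n1)=-4.457+0.000j  V(n2)=0.2627+0.000j
  i(V1)=-0.02750+0.01541j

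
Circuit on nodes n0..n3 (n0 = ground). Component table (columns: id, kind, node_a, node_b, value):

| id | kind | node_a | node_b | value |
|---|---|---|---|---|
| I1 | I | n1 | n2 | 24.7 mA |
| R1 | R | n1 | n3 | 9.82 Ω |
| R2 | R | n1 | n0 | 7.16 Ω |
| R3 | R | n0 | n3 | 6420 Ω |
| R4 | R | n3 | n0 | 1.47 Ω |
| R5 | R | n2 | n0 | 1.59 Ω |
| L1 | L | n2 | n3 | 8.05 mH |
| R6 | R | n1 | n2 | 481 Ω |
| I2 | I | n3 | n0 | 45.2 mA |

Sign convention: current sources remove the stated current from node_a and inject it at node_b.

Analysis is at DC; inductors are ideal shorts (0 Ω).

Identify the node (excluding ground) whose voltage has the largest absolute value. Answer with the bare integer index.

Apply KCL at each of the 3 non-ground nodes and solve the resulting linear system.
Node n1: branches {I1, R1, R2, R6} → V_1 = -0.1111
Node n2: branches {I1, R5, L1, R6} → V_2 = -0.02267
Node n3: branches {R1, R3, R4, L1, I2} → V_3 = -0.02267
Source currents: i(L1)=0.03878

1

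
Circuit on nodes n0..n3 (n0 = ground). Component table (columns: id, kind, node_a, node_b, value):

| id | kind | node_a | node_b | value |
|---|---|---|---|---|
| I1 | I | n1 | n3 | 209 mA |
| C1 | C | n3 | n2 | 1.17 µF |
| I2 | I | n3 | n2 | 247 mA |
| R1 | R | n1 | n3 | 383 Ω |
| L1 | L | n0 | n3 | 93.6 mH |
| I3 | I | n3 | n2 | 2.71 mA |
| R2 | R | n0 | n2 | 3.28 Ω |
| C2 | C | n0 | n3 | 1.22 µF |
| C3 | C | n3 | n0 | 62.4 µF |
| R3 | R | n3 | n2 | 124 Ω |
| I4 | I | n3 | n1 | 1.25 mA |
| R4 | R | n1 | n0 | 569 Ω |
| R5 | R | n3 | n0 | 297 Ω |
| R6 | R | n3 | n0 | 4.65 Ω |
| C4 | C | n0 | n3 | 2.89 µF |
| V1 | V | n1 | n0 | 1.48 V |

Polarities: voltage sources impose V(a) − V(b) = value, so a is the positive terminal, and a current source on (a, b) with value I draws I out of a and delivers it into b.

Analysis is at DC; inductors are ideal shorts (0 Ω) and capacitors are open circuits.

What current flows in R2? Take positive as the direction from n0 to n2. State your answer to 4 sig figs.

-0.2433 A

MNA unknowns: 3 node voltages V₁..V_3 plus 2 source currents (L1, V1)
I1: z[1]−=0.209, z[3]+=0.209
C1: Y=0.000 on G[3,2]
I2: z[3]−=0.247, z[2]+=0.247
R1: Y=0.002611 on G[1,3]
L1: row V0−V3=0, i_L1 at 0,3
I3: z[3]−=0.00271, z[2]+=0.00271
R2: Y=0.3049 on G[0,2]
C2: Y=0.000 on G[0,3]
C3: Y=0.000 on G[3,0]
R3: Y=0.008065 on G[3,2]
I4: z[3]−=0.00125, z[1]+=0.00125
R4: Y=0.001757 on G[1,0]
R5: Y=0.003367 on G[3,0]
R6: Y=0.2151 on G[3,0]
C4: Y=0.000 on G[0,3]
V1: row V1−V0=1.48, i_V1 at 1,0
solve → V1=1.480, V2=0.7979, V3=0.000
aux → i_L1=0.03166, i_V1=-0.2142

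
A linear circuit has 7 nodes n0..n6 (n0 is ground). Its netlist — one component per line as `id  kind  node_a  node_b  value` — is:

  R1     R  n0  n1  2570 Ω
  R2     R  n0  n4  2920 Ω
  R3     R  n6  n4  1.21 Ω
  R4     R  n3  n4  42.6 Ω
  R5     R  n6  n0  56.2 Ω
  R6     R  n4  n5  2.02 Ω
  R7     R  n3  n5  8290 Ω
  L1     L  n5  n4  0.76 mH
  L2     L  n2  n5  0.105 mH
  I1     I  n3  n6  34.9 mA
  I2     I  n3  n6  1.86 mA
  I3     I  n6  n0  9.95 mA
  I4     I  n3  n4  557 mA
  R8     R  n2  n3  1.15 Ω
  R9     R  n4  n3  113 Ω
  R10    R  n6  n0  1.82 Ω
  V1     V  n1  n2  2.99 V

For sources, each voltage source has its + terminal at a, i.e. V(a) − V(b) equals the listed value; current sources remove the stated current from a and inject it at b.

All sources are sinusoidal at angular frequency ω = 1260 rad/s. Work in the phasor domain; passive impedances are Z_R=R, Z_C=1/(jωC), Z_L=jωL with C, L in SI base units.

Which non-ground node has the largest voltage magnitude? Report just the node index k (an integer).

1

Apply KCL at each of the 6 non-ground nodes and solve the resulting linear system.
Node n1: branches {R1, V1} → V_1 = 2.700-0.5113j
Node n2: branches {L2, R8, V1} → V_2 = -0.2898-0.5113j
Node n3: branches {R4, R7, I1, I2, I4, R8, R9} → V_3 = -0.9400-0.4930j
Node n4: branches {R2, R3, R4, R6, L1, I4, R9} → V_4 = -0.06508+0.0005909j
Node n5: branches {R6, R7, L1, L2} → V_5 = -0.2877-0.4364j
Node n6: branches {R3, R5, I1, I2, I3, R10} → V_6 = -0.01935+0.0003504j
Source currents: i(V1)=-0.001051+0.0001990j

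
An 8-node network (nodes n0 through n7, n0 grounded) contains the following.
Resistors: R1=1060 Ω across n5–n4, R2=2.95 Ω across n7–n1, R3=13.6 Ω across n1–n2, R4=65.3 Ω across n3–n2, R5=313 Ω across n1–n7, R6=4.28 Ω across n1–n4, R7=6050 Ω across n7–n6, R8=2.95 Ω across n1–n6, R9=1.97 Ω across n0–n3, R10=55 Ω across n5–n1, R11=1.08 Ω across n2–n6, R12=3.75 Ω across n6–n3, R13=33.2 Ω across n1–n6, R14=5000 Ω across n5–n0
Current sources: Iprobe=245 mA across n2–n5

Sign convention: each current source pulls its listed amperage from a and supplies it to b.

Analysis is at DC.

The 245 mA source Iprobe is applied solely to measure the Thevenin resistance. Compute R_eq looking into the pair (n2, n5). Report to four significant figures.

MNA unknowns: 7 node voltages V₁..V_7
R1: Y=0.0009434 on G[5,4]
R2: Y=0.3390 on G[7,1]
R3: Y=0.07353 on G[1,2]
R4: Y=0.01531 on G[3,2]
R5: Y=0.003195 on G[1,7]
R6: Y=0.2336 on G[1,4]
R7: Y=0.0001653 on G[7,6]
R8: Y=0.3390 on G[1,6]
R9: Y=0.5076 on G[0,3]
R10: Y=0.01818 on G[5,1]
R11: Y=0.9259 on G[2,6]
R12: Y=0.2667 on G[6,3]
R13: Y=0.03012 on G[1,6]
R14: Y=0.0002000 on G[5,0]
Iprobe: z[2]−=0.245, z[5]+=0.245
solve → V1=0.5100, V2=-0.2077, V3=-0.005195, V4=0.5609, V5=13.18, V6=-0.003454, V7=0.5097

R_eq = 54.66 Ω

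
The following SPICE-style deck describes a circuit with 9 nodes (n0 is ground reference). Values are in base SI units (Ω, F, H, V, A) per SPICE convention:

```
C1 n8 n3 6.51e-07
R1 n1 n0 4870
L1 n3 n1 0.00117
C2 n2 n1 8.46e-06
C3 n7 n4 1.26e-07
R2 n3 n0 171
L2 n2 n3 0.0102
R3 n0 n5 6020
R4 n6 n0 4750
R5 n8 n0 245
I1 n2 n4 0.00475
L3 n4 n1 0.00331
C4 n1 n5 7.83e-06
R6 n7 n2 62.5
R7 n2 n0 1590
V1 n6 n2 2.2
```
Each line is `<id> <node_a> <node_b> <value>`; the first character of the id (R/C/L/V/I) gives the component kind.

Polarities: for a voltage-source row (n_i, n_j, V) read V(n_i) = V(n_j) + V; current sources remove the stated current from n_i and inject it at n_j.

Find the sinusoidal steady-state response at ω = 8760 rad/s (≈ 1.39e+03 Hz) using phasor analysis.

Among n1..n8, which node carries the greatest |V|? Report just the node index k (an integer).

6

Element admittances at ω=8760 rad/s:
  Y(C1) = 0.000+0.005703j S between n8,n3
  Y(R1) = 0.0002053+0.000j S between n1,n0
  Y(L1) = 0.000-0.09757j S between n3,n1
  Y(C2) = 0.000+0.07411j S between n2,n1
  Y(C3) = 0.000+0.001104j S between n7,n4
  Y(R2) = 0.005848+0.000j S between n3,n0
  Y(L2) = 0.000-0.01119j S between n2,n3
  Y(R3) = 0.0001661+0.000j S between n0,n5
  Y(R4) = 0.0002105+0.000j S between n6,n0
  Y(R5) = 0.004082+0.000j S between n8,n0
  I1: injects 0.00475 A into n4 (from n2)
  Y(L3) = 0.000-0.03449j S between n4,n1
  Y(C4) = 0.000+0.06859j S between n1,n5
  Y(R6) = 0.01600+0.000j S between n7,n2
  Y(R7) = 0.0006289+0.000j S between n2,n0
  V1: constraint V(n6)−V(n2) = 2.2
Assemble and solve the 9×9 MNA system:
  V(n1)=-0.04611-0.008310j  V(n2)=-0.04689+0.07279j  V(n3)=-0.04673+0.003775j  V(n4)=-0.04596+0.1313j  V(n5)=-0.04609-0.008421j  V(n6)=2.153+0.07279j  V(n7)=-0.05090+0.07313j  V(n8)=-0.03269-0.01962j
  i(V1)=-0.0004533-1.532e-05j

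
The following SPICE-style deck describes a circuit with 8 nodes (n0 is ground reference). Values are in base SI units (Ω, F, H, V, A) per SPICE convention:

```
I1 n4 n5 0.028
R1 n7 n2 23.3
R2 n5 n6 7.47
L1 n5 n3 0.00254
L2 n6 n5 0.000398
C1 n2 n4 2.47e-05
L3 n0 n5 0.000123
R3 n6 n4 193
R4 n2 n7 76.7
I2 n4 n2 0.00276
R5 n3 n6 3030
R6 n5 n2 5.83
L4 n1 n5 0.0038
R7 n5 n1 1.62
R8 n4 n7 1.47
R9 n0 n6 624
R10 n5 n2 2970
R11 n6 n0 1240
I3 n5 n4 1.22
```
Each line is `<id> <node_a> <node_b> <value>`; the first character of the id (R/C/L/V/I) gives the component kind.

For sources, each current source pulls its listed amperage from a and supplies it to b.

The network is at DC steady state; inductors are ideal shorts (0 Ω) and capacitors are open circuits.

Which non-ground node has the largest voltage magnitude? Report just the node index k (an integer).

4

Element admittances at DC:
  I1: injects 0.028 A into n5 (from n4)
  Y(R1) = 0.04292 S between n7,n2
  Y(R2) = 0.1339 S between n5,n6
  L1: short n5↔n3 (DC inductor)
  L2: short n6↔n5 (DC inductor)
  Y(C1) = 0.000 S between n2,n4
  L3: short n0↔n5 (DC inductor)
  Y(R3) = 0.005181 S between n6,n4
  Y(R4) = 0.01304 S between n2,n7
  I2: injects 0.00276 A into n2 (from n4)
  Y(R5) = 0.0003300 S between n3,n6
  Y(R6) = 0.1715 S between n5,n2
  L4: short n1↔n5 (DC inductor)
  Y(R7) = 0.6173 S between n5,n1
  Y(R8) = 0.6803 S between n4,n7
  Y(R9) = 0.001603 S between n0,n6
  Y(R10) = 0.0003367 S between n5,n2
  Y(R11) = 0.0008065 S between n6,n0
  I3: injects 1.22 A into n4 (from n5)
Assemble and solve the 11×11 MNA system:
  V(n1)=0.000  V(n2)=6.137  V(n3)=0.000  V(n4)=26.48  V(n5)=0.000  V(n6)=0.000  V(n7)=24.94
  i(L1)=0.000  i(L2)=0.1372  i(L3)=0.000  i(L4)=0.000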